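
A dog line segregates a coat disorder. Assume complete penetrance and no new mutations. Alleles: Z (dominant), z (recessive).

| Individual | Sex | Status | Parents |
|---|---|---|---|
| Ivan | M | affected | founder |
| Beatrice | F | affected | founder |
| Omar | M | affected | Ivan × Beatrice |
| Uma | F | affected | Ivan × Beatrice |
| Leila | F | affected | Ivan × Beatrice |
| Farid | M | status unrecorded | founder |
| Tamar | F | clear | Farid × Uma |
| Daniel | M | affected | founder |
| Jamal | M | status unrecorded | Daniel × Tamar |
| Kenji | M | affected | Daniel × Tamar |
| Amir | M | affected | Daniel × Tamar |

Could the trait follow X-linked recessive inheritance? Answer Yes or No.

Yes

A consistent assignment under X-linked recessive exists: Ivan X^z Y, Beatrice X^z X^z, Omar X^z Y, Uma X^z X^z, Leila X^z X^z, Farid X^Z Y, Tamar X^Z X^z, Daniel X^z Y, Jamal X^Z Y, Kenji X^z Y, Amir X^z Y.
In this assignment every recorded phenotype matches its genotype and every non-founder's genotype is obtainable from its parents' genotypes, so the pedigree is consistent.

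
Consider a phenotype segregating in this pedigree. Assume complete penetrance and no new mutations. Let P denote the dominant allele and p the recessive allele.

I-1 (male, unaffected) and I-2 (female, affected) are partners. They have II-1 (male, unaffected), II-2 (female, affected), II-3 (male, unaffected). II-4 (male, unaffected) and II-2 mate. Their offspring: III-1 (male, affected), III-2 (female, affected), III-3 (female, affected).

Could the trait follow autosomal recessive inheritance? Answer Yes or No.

A consistent assignment under autosomal recessive exists: I-1 Pp, I-2 pp, II-1 Pp, II-2 pp, II-3 Pp, II-4 Pp, III-1 pp, III-2 pp, III-3 pp.
In this assignment every recorded phenotype matches its genotype and every non-founder's genotype is obtainable from its parents' genotypes, so the pedigree is consistent.

Yes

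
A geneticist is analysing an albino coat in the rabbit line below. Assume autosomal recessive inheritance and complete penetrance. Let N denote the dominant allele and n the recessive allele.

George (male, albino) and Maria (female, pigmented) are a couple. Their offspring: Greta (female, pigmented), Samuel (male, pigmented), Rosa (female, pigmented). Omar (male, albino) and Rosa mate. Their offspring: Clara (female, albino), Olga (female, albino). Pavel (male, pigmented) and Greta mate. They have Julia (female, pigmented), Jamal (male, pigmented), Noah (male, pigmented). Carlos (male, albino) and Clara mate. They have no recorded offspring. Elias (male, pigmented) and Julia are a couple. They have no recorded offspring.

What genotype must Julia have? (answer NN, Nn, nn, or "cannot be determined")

Julia's phenotype allows NN or Nn, and no parent or child forces a single allele at both positions; consistent genotype assignments exist with Julia as NN or Nn.

cannot be determined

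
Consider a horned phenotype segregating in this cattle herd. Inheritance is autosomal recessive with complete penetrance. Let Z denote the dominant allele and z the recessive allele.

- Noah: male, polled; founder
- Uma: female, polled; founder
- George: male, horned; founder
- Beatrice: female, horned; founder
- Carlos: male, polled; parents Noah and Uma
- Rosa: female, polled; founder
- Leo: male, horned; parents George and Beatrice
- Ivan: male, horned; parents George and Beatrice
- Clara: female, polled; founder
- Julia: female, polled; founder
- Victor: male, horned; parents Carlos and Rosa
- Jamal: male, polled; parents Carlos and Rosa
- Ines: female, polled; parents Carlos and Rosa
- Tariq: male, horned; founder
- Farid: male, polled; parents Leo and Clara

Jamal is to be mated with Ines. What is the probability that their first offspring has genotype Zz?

Carlos is polled so carries Z and passed z to Victor (zz), so Carlos is Zz.
Rosa is polled so carries Z and passed z to Victor (zz), so Rosa is Zz.
Jamal is a polled offspring of Carlos (Zz) × Rosa (Zz), whose cross gives 1/4 ZZ : 1/2 Zz : 1/4 zz; conditioning on being polled, Jamal is ZZ with probability 1/3, Zz with probability 2/3.
Ines is a polled offspring of Carlos (Zz) × Rosa (Zz), whose cross gives 1/4 ZZ : 1/2 Zz : 1/4 zz; conditioning on being polled, Ines is ZZ with probability 1/3, Zz with probability 2/3.
Summing over parental genotype combinations, P(offspring has genotype Zz) = 2/9·1/2 + 2/9·1/2 + 4/9·1/2 = 4/9.

4/9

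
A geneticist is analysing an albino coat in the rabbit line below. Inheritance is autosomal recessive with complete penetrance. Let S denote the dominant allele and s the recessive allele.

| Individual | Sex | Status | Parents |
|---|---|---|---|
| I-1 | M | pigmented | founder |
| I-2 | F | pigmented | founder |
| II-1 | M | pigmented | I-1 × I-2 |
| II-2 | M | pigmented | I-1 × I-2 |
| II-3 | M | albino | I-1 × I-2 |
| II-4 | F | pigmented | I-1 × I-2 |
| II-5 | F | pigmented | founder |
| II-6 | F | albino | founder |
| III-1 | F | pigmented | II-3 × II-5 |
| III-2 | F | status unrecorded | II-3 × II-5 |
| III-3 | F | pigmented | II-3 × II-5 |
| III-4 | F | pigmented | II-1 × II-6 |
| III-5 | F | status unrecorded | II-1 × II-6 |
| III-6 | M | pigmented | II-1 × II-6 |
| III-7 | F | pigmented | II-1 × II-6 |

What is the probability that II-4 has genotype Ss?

I-1 is pigmented so carries S and passed s to II-3 (ss), so I-1 is Ss.
I-2 is pigmented so carries S and passed s to II-3 (ss), so I-2 is Ss.
Their cross gives offspring ratios 1/4 SS : 1/2 Ss : 1/4 ss. Conditioning on II-4 being pigmented, P(Ss) = 1/2 / 3/4 = 2/3.

2/3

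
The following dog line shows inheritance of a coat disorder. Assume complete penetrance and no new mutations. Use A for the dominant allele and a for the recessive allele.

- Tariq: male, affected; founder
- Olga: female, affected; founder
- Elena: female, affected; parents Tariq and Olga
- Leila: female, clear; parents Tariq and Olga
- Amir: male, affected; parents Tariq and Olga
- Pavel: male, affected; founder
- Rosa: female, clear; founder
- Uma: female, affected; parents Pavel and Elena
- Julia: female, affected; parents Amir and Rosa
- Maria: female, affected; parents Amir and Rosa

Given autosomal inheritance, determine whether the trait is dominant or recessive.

Tariq and Olga are both affected yet have a clear child Leila. Under a recessive model two affected parents are homozygous and every child would be affected, so the trait cannot be recessive.

dominant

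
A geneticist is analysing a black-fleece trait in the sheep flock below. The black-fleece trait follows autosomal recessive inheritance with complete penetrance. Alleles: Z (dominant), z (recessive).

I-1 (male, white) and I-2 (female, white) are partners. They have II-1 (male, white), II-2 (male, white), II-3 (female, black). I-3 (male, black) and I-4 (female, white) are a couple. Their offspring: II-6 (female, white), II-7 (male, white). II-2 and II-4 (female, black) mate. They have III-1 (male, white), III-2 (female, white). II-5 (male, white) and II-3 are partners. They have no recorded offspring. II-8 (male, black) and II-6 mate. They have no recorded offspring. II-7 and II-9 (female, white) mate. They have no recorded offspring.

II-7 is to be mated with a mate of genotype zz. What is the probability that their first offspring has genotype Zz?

1/2

II-7 is white so carries Z and received z from I-3 (zz), so II-7 is Zz.
The cross gives 1/2 Zz : 1/2 zz, so P(offspring has genotype Zz) = 1/2.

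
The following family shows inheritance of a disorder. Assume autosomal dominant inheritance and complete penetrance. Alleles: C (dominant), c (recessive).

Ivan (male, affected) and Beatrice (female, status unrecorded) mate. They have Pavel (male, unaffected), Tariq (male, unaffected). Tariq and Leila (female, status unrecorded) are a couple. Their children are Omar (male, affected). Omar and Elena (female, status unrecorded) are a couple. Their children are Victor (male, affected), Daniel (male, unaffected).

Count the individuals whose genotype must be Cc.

Obligate heterozygotes: Ivan is affected so carries C and passed c to Pavel (cc), so Ivan is Cc; Omar is affected so carries C and received c from Tariq (cc), so Omar is Cc.
Every other individual is either homozygous by phenotype or has at least one consistent homozygous assignment, so the count is 2.

2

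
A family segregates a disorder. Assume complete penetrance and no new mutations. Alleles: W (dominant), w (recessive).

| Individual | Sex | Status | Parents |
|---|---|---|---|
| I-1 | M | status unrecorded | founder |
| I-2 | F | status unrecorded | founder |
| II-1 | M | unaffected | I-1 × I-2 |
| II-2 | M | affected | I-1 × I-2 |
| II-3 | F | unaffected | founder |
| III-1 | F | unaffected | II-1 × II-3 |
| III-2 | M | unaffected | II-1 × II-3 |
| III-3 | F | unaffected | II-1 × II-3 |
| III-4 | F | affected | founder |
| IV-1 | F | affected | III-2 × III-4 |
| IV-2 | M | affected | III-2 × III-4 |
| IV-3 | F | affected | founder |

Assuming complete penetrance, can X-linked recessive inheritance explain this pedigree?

Under X-linked recessive, IV-1 (affected, female) cannot arise from III-2 (unaffected) × III-4 (affected).

No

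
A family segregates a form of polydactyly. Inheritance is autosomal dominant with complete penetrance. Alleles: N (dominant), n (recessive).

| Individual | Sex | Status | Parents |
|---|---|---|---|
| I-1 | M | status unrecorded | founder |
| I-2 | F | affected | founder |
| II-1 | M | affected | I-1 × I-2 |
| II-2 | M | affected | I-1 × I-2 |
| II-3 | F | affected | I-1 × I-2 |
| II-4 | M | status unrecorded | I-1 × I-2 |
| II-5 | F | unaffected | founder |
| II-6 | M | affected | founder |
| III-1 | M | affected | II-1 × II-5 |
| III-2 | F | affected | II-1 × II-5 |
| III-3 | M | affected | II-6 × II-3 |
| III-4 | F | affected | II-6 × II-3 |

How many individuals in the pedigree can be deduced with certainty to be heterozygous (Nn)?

2

Obligate heterozygotes: III-1 is affected so carries N and received n from II-5 (nn), so III-1 is Nn; III-2 is affected so carries N and received n from II-5 (nn), so III-2 is Nn.
Every other individual is either homozygous by phenotype or has at least one consistent homozygous assignment, so the count is 2.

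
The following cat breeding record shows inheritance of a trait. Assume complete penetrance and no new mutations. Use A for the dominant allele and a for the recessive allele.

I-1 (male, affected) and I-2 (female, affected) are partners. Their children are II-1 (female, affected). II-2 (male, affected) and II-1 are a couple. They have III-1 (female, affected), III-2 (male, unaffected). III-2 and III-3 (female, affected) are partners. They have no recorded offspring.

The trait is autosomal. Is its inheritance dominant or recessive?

dominant

II-2 and II-1 are both affected yet have an unaffected child III-2. Under a recessive model two affected parents are homozygous and every child would be affected, so the trait cannot be recessive.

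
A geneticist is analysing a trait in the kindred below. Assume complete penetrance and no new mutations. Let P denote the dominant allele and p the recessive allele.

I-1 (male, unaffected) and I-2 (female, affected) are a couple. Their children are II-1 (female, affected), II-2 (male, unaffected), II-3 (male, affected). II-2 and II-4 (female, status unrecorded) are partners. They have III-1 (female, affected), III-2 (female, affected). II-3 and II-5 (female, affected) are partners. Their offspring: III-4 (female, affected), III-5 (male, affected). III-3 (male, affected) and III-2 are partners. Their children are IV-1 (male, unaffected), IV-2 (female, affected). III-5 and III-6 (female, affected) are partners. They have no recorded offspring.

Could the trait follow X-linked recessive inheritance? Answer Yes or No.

No

Under X-linked recessive, II-1 (affected, female) cannot arise from I-1 (unaffected) × I-2 (affected).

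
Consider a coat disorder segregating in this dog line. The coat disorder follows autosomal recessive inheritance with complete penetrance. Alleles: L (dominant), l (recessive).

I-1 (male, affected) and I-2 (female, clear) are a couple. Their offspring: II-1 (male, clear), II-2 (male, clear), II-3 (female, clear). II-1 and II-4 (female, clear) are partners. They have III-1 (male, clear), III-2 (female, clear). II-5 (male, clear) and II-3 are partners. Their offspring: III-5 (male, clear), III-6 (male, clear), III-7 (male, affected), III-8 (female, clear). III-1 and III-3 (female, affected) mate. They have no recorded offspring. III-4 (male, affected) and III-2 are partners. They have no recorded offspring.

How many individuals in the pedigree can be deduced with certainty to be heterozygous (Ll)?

Obligate heterozygotes: II-1 is clear so carries L and received l from I-1 (ll), so II-1 is Ll; II-2 is clear so carries L and received l from I-1 (ll), so II-2 is Ll; II-3 is clear so carries L and received l from I-1 (ll), so II-3 is Ll; II-5 is clear so carries L and passed l to III-7 (ll), so II-5 is Ll.
Every other individual is either homozygous by phenotype or has at least one consistent homozygous assignment, so the count is 4.

4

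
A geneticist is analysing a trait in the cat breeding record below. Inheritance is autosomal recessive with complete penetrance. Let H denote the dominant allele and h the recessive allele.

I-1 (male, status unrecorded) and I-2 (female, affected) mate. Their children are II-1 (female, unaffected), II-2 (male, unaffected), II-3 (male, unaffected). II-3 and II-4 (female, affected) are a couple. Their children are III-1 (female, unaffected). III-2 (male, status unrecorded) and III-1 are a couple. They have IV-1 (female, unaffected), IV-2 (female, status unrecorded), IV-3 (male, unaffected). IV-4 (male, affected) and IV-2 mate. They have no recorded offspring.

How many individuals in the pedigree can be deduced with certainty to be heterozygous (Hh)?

4

Obligate heterozygotes: II-1 is unaffected so carries H and received h from I-2 (hh), so II-1 is Hh; II-2 is unaffected so carries H and received h from I-2 (hh), so II-2 is Hh; II-3 is unaffected so carries H and received h from I-2 (hh), so II-3 is Hh; III-1 is unaffected so carries H and received h from II-4 (hh), so III-1 is Hh.
Every other individual is either homozygous by phenotype or has at least one consistent homozygous assignment, so the count is 4.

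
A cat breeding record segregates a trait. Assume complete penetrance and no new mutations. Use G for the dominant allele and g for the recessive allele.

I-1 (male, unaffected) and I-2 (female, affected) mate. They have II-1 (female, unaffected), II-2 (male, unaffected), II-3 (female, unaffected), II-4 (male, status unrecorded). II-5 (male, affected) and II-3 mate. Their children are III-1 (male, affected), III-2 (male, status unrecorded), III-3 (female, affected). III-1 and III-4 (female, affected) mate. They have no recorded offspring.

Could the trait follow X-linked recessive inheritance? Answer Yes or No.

No

Under X-linked recessive, II-2 (unaffected, male) cannot arise from I-1 (unaffected) × I-2 (affected).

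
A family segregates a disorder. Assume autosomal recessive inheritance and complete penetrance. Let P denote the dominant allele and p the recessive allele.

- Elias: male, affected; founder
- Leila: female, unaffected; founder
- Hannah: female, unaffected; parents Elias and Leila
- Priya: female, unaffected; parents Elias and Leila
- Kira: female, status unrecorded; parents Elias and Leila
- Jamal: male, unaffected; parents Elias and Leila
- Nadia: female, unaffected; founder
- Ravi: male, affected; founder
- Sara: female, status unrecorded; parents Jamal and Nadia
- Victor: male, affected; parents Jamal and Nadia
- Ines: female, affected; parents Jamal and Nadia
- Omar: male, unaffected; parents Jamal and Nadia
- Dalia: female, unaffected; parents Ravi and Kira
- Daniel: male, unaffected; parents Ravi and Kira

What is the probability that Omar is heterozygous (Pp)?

Jamal is unaffected so carries P and received p from Elias (pp), so Jamal is Pp.
Nadia is unaffected so carries P and passed p to Victor (pp), so Nadia is Pp.
Their cross gives offspring ratios 1/4 PP : 1/2 Pp : 1/4 pp. Conditioning on Omar being unaffected, P(Pp) = 1/2 / 3/4 = 2/3.

2/3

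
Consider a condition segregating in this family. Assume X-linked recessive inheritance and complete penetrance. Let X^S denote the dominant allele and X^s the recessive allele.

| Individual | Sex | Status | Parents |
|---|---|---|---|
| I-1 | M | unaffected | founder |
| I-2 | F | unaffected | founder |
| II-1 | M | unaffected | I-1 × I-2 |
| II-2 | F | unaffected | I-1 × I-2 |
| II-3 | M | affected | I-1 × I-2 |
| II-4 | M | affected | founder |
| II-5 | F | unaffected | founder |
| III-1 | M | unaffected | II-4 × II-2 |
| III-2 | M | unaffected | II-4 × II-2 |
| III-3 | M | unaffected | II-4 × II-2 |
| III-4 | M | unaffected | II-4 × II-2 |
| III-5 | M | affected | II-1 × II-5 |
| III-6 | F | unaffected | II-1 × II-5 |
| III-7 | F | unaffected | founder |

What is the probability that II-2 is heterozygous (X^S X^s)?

1/17

I-1 is unaffected, so I-1 is X^S Y.
I-2 is unaffected so carries S and passed s to II-3 (X^s Y), so I-2 is X^S X^s.
Their cross gives offspring ratios 1/2 X^S X^S : 1/2 X^S X^s. Conditioning on II-2 being unaffected, P(X^S X^s) = 1/2 / 1 = 1/2 before taking II-2's own offspring into account.
II-4 is affected, so II-4 is X^s Y.
Now use II-2's offspring. Probability of each recorded status — unaffected son III-1: 1/2 if II-2 is X^S X^s, 1 if X^S X^S; unaffected son III-2: 1/2 if II-2 is X^S X^s, 1 if X^S X^S; unaffected son III-3: 1/2 if II-2 is X^S X^s, 1 if X^S X^S; unaffected son III-4: 1/2 if II-2 is X^S X^s, 1 if X^S X^S.
Bayes: P(X^S X^s) = 1/2·1/16 / (1/2·1/16 + 1/2·1) = 1/17.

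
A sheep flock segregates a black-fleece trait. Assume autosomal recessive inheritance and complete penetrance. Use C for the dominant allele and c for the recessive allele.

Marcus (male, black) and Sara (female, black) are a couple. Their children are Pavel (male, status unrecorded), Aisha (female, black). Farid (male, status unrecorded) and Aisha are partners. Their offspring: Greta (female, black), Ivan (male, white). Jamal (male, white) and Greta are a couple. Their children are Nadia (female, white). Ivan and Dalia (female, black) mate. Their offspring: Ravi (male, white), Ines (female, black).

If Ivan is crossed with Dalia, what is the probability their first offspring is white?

1/2

Ivan is white so carries C and received c from Aisha (cc), so Ivan is Cc.
Dalia is black, so Dalia is cc.
The cross gives 1/2 Cc : 1/2 cc, so P(offspring is white) = 1/2.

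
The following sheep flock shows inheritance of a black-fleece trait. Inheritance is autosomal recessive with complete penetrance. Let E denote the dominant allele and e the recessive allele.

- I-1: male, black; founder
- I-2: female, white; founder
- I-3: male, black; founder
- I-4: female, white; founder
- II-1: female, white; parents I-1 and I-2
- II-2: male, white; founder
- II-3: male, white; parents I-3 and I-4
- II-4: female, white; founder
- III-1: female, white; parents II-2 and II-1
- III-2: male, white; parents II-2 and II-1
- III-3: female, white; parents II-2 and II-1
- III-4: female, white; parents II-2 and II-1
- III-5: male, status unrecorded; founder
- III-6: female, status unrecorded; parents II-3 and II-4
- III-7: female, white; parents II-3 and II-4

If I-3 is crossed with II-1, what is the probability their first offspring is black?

I-3 is black, so I-3 is ee.
II-1 is white so carries E and received e from I-1 (ee), so II-1 is Ee.
The cross gives 1/2 Ee : 1/2 ee, so P(offspring is black) = 1/2.

1/2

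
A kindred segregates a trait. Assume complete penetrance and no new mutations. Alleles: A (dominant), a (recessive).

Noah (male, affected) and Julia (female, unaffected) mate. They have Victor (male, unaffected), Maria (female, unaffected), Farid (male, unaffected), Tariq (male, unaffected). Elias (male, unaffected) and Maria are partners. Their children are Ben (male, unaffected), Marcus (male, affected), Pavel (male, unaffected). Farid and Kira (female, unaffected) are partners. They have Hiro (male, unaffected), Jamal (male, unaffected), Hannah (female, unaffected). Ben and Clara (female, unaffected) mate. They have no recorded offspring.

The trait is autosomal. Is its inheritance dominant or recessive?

recessive

Elias and Maria are both unaffected yet have an affected child Marcus. Under dominance, an affected child requires at least one affected parent, so the trait cannot be dominant.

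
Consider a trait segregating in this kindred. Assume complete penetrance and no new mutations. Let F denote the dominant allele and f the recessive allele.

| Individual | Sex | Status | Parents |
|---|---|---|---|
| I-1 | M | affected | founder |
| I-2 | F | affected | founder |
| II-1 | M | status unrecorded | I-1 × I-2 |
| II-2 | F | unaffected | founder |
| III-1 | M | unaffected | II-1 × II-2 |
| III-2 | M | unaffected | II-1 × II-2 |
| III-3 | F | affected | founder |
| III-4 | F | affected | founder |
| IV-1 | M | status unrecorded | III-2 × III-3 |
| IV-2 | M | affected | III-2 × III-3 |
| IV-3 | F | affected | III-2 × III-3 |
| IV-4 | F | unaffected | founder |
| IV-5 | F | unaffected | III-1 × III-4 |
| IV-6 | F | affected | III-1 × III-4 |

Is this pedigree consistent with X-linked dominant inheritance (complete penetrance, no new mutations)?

Yes

A consistent assignment under X-linked dominant exists: I-1 X^F Y, I-2 X^F X^F, II-1 X^F Y, II-2 X^f X^f, III-1 X^f Y, III-2 X^f Y, III-3 X^F X^F, III-4 X^F X^f, IV-1 X^F Y, IV-2 X^F Y, IV-3 X^F X^f, IV-4 X^f X^f, IV-5 X^f X^f, IV-6 X^F X^f.
In this assignment every recorded phenotype matches its genotype and every non-founder's genotype is obtainable from its parents' genotypes, so the pedigree is consistent.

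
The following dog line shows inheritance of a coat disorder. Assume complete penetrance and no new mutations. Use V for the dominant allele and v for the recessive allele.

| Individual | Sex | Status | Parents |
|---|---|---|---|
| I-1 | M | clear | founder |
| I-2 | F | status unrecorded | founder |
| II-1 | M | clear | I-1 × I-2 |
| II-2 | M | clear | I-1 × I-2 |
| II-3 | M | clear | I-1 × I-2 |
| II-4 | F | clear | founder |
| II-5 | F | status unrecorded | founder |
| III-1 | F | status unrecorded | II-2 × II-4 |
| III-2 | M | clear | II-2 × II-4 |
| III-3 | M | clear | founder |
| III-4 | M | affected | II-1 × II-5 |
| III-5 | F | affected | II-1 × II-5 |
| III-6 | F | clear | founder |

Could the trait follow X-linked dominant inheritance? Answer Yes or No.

Yes

A consistent assignment under X-linked dominant exists: I-1 X^v Y, I-2 X^V X^v, II-1 X^v Y, II-2 X^v Y, II-3 X^v Y, II-4 X^v X^v, II-5 X^V X^V, III-1 X^v X^v, III-2 X^v Y, III-3 X^v Y, III-4 X^V Y, III-5 X^V X^v, III-6 X^v X^v.
In this assignment every recorded phenotype matches its genotype and every non-founder's genotype is obtainable from its parents' genotypes, so the pedigree is consistent.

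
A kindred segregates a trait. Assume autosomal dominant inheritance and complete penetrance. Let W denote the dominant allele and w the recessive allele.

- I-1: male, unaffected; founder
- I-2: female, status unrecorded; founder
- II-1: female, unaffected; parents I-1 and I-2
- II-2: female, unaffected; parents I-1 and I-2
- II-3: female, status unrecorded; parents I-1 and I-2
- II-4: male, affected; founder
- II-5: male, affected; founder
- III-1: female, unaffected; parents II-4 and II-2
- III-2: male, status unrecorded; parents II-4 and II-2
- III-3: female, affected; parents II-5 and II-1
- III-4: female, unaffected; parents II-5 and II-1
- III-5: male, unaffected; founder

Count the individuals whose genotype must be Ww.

3

Obligate heterozygotes: II-4 is affected so carries W and passed w to III-1 (ww), so II-4 is Ww; II-5 is affected so carries W and passed w to III-4 (ww), so II-5 is Ww; III-3 is affected so carries W and received w from II-1 (ww), so III-3 is Ww.
Every other individual is either homozygous by phenotype or has at least one consistent homozygous assignment, so the count is 3.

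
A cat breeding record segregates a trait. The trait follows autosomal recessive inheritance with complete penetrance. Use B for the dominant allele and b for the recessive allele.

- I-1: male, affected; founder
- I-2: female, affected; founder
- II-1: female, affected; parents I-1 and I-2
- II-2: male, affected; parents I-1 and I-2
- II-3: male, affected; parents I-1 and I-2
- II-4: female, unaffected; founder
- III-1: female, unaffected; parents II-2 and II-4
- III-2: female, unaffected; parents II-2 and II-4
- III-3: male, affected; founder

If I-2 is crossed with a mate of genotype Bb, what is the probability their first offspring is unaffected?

I-2 is affected, so I-2 is bb.
The cross gives 1/2 Bb : 1/2 bb, so P(offspring is unaffected) = 1/2.

1/2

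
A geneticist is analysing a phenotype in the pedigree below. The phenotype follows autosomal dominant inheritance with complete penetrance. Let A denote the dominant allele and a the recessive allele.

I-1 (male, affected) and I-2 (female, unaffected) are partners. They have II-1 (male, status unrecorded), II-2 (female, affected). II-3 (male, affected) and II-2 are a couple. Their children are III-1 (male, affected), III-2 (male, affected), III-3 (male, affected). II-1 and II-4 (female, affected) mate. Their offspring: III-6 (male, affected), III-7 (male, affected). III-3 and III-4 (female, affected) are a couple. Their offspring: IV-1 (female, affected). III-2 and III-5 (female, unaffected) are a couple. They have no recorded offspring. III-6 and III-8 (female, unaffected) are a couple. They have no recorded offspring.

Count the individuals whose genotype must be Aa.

1

Obligate heterozygotes: II-2 is affected so carries A and received a from I-2 (aa), so II-2 is Aa.
Every other individual is either homozygous by phenotype or has at least one consistent homozygous assignment, so the count is 1.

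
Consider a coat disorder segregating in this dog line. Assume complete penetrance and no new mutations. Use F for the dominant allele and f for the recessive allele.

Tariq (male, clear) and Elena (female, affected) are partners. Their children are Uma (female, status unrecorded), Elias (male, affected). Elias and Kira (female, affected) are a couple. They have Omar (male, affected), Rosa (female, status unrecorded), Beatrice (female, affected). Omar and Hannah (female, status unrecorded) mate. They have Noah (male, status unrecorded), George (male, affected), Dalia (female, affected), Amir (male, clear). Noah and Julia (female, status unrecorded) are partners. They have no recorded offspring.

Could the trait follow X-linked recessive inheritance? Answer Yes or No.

Yes

A consistent assignment under X-linked recessive exists: Tariq X^F Y, Elena X^f X^f, Uma X^F X^f, Elias X^f Y, Kira X^f X^f, Omar X^f Y, Rosa X^f X^f, Beatrice X^f X^f, Hannah X^F X^f, Noah X^F Y, George X^f Y, Dalia X^f X^f, Amir X^F Y, Julia X^F X^F.
In this assignment every recorded phenotype matches its genotype and every non-founder's genotype is obtainable from its parents' genotypes, so the pedigree is consistent.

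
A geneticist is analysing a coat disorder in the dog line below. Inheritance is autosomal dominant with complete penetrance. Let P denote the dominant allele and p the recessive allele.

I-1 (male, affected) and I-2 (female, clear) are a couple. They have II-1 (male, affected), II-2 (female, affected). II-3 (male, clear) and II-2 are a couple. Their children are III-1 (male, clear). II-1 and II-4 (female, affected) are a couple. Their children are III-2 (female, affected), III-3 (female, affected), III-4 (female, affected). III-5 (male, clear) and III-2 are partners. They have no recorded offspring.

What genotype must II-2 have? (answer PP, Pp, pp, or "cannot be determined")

Pp

From phenotype alone, II-2 is PP or Pp.
II-2 is affected so carries P and received p from I-2 (pp), so II-2 is Pp.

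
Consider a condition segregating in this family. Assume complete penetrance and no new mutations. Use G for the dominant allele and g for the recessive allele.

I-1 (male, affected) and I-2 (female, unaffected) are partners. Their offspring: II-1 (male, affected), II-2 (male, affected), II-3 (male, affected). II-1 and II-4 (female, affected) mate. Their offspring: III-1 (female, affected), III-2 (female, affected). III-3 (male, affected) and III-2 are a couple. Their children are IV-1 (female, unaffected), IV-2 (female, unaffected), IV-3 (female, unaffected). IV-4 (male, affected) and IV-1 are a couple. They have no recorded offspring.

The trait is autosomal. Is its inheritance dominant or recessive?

dominant

III-3 and III-2 are both affected yet have an unaffected child IV-1. Under a recessive model two affected parents are homozygous and every child would be affected, so the trait cannot be recessive.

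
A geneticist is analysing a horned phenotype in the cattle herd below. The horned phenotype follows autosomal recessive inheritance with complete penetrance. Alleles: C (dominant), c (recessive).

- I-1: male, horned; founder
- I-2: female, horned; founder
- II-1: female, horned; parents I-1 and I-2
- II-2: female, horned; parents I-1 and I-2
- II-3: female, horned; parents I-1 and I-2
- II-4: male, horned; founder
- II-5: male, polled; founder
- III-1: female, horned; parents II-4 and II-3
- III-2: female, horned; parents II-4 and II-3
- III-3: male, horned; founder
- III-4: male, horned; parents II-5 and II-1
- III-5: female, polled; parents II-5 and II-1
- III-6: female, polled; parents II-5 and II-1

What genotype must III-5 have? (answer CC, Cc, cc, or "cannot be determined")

From phenotype alone, III-5 is CC or Cc.
III-5 is polled so carries C and received c from II-1 (cc), so III-5 is Cc.

Cc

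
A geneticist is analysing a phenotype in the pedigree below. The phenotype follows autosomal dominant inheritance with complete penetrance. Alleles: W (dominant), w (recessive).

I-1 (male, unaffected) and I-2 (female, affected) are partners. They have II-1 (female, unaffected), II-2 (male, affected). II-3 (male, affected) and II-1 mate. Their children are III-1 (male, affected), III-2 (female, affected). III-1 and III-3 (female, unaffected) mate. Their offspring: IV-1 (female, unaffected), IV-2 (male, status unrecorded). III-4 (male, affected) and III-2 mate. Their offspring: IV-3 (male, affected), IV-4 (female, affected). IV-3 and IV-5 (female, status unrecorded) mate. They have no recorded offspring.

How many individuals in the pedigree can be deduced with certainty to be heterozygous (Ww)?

4

Obligate heterozygotes: I-2 is affected so carries W and passed w to II-1 (ww), so I-2 is Ww; II-2 is affected so carries W and received w from I-1 (ww), so II-2 is Ww; III-1 is affected so carries W and received w from II-1 (ww), so III-1 is Ww; III-2 is affected so carries W and received w from II-1 (ww), so III-2 is Ww.
Every other individual is either homozygous by phenotype or has at least one consistent homozygous assignment, so the count is 4.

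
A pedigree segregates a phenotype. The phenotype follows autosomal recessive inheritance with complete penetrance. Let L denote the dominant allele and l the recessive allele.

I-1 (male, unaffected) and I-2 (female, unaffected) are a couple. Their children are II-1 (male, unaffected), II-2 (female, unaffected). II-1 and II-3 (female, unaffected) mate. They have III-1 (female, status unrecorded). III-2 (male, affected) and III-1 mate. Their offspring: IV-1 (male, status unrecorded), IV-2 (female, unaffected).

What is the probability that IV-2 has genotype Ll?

IV-2 is unaffected so carries L and received l from III-2 (ll), so IV-2 is Ll, giving P(Ll) = 1.

1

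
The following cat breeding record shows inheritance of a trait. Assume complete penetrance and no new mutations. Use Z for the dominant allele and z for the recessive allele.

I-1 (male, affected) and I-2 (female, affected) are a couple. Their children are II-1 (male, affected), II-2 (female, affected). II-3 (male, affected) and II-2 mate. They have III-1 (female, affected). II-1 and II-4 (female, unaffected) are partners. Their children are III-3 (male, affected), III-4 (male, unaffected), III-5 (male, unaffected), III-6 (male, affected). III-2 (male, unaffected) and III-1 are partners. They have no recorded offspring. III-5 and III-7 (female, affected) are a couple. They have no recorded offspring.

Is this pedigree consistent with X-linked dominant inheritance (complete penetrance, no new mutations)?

Under X-linked dominant, III-3 (affected, male) cannot arise from II-1 (affected) × II-4 (unaffected).

No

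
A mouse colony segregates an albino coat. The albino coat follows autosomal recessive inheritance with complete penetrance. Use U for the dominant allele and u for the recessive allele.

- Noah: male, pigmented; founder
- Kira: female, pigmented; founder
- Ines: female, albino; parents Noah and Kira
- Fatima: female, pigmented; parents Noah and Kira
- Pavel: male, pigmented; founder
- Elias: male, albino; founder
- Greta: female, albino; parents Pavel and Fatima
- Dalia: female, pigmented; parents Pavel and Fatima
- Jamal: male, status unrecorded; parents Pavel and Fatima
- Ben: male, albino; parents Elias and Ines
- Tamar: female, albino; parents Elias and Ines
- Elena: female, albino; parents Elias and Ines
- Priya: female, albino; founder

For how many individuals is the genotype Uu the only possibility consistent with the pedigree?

4

Obligate heterozygotes: Noah is pigmented so carries U and passed u to Ines (uu), so Noah is Uu; Kira is pigmented so carries U and passed u to Ines (uu), so Kira is Uu; Fatima is pigmented so carries U and passed u to Greta (uu), so Fatima is Uu; Pavel is pigmented so carries U and passed u to Greta (uu), so Pavel is Uu.
Every other individual is either homozygous by phenotype or has at least one consistent homozygous assignment, so the count is 4.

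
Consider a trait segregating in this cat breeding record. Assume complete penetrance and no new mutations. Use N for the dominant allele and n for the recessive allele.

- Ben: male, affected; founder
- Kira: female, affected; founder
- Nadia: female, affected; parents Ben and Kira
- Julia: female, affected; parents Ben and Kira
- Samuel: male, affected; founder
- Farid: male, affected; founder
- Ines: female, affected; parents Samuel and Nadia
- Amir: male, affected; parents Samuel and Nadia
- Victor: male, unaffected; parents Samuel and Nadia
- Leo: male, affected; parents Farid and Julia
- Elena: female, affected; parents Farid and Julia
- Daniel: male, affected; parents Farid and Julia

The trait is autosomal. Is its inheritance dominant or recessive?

dominant

Samuel and Nadia are both affected yet have an unaffected child Victor. Under a recessive model two affected parents are homozygous and every child would be affected, so the trait cannot be recessive.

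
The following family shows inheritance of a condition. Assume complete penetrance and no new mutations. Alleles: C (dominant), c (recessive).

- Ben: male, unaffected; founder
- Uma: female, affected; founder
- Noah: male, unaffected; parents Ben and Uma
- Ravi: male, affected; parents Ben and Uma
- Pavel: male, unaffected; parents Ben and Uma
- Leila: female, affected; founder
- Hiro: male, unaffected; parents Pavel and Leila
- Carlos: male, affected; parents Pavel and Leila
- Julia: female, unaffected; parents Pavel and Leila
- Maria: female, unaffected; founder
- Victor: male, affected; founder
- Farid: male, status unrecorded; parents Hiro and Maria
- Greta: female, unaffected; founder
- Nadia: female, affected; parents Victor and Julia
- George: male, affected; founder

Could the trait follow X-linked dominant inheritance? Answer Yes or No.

Yes

A consistent assignment under X-linked dominant exists: Ben X^c Y, Uma X^C X^c, Noah X^c Y, Ravi X^C Y, Pavel X^c Y, Leila X^C X^c, Hiro X^c Y, Carlos X^C Y, Julia X^c X^c, Maria X^c X^c, Victor X^C Y, Farid X^c Y, Greta X^c X^c, Nadia X^C X^c, George X^C Y.
In this assignment every recorded phenotype matches its genotype and every non-founder's genotype is obtainable from its parents' genotypes, so the pedigree is consistent.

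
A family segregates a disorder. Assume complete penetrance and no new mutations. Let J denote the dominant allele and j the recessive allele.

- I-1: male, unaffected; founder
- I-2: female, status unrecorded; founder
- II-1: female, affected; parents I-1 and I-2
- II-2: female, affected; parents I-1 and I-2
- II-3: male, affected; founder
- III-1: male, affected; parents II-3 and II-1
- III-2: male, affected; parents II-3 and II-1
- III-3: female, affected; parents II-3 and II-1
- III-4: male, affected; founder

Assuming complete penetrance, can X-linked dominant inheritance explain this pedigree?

Yes

A consistent assignment under X-linked dominant exists: I-1 X^j Y, I-2 X^J X^J, II-1 X^J X^j, II-2 X^J X^j, II-3 X^J Y, III-1 X^J Y, III-2 X^J Y, III-3 X^J X^J, III-4 X^J Y.
In this assignment every recorded phenotype matches its genotype and every non-founder's genotype is obtainable from its parents' genotypes, so the pedigree is consistent.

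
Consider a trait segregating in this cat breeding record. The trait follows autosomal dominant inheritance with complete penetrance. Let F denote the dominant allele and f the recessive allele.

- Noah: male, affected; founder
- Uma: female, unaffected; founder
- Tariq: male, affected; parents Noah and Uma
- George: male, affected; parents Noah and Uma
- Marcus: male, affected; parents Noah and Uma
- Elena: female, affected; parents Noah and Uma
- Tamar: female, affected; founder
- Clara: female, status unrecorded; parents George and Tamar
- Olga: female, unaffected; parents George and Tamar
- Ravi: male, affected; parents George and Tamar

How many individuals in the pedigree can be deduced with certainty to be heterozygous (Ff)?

5

Obligate heterozygotes: Tariq is affected so carries F and received f from Uma (ff), so Tariq is Ff; George is affected so carries F and received f from Uma (ff), so George is Ff; Marcus is affected so carries F and received f from Uma (ff), so Marcus is Ff; Elena is affected so carries F and received f from Uma (ff), so Elena is Ff; Tamar is affected so carries F and passed f to Olga (ff), so Tamar is Ff.
Every other individual is either homozygous by phenotype or has at least one consistent homozygous assignment, so the count is 5.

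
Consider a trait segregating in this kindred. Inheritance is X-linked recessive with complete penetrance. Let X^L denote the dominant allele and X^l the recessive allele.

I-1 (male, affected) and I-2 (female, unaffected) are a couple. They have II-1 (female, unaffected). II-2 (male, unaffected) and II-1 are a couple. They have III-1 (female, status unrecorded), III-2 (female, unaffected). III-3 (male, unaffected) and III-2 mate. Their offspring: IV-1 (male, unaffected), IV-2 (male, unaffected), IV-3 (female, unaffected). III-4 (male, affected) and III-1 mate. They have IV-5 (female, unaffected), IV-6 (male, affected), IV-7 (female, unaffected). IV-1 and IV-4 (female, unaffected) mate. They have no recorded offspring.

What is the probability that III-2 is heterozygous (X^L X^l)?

1/5

II-2 is unaffected, so II-2 is X^L Y.
II-1 is unaffected so carries L and received l from I-1 (X^l Y), so II-1 is X^L X^l.
Their cross gives offspring ratios 1/2 X^L X^L : 1/2 X^L X^l. Conditioning on III-2 being unaffected, P(X^L X^l) = 1/2 / 1 = 1/2 before taking III-2's own offspring into account.
III-3 is unaffected, so III-3 is X^L Y.
Now use III-2's offspring. Probability of each recorded status — unaffected son IV-1: 1/2 if III-2 is X^L X^l, 1 if X^L X^L; unaffected son IV-2: 1/2 if III-2 is X^L X^l, 1 if X^L X^L. (IV-3: equally likely either way, so uninformative.)
Bayes: P(X^L X^l) = 1/2·1/4 / (1/2·1/4 + 1/2·1) = 1/5.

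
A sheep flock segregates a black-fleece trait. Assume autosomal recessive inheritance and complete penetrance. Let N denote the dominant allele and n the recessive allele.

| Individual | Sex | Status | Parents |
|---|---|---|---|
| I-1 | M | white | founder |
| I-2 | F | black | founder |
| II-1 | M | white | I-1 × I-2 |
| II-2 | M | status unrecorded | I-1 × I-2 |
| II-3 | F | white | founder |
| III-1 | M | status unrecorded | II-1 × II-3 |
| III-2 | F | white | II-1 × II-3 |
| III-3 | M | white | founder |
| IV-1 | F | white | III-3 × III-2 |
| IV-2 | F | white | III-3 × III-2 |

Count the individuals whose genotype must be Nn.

Obligate heterozygotes: II-1 is white so carries N and received n from I-2 (nn), so II-1 is Nn.
Every other individual is either homozygous by phenotype or has at least one consistent homozygous assignment, so the count is 1.

1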